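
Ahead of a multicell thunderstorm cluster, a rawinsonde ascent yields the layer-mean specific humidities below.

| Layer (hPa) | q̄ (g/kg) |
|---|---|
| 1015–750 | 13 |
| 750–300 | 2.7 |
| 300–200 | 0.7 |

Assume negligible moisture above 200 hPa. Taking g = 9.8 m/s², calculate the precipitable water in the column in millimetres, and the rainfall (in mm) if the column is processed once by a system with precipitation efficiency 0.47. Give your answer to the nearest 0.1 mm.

PW ≈ 48.3 mm; rainfall ≈ 22.7 mm

Precipitable water is the column-integrated vapour mass per unit area: PW = (1/g) Σ q̄ Δp, with q in kg/kg and Δp in Pa (1 kg/m² of water = 1 mm).
Layer 1015–750 hPa: Δp = 265 hPa = 26500 Pa, q̄ = 0.013 kg/kg → 0.013 × 26500 / 9.8 = 35.15 mm
Layer 750–300 hPa: Δp = 450 hPa = 45000 Pa, q̄ = 0.0027 kg/kg → 0.0027 × 45000 / 9.8 = 12.40 mm
Layer 300–200 hPa: Δp = 100 hPa = 10000 Pa, q̄ = 0.0007 kg/kg → 0.0007 × 10000 / 9.8 = 0.71 mm
PW = 35.15 + 12.40 + 0.71 = 48.26 ≈ 48.3 mm.
Rainfall = ε × PW = 0.47 × 48.3 = 22.7 mm.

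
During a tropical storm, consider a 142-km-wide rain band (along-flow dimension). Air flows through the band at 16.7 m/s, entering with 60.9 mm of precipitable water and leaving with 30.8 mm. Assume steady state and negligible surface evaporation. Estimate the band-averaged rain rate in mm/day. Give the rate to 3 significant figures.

Column moisture flux per unit crosswind length is F = V × PW.
Inflow: F_in = 16.7 × 60.9 = 1017.03 mm·m/s
Outflow: F_out = 16.7 × 30.8 = 514.36 mm·m/s
Steady-state rate R = (F_in − F_out)/L = (1017.03 − 514.36) / 142000 m = 3.540e-03 mm/s.
R = 3.540e-03 × 3600 × 24 = 306 mm/day.

R ≈ 306 mm/day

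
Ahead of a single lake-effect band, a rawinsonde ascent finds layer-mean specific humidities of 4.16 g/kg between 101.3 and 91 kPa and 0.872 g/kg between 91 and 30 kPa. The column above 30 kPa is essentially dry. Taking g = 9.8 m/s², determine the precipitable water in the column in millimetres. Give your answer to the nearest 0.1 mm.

Precipitable water is the column-integrated vapour mass per unit area: PW = (1/g) Σ q̄ Δp, with q in kg/kg and Δp in Pa (1 kg/m² of water = 1 mm).
Layer 101.3–91 kPa: Δp = 103 hPa = 10300 Pa, q̄ = 0.00416 kg/kg → 0.00416 × 10300 / 9.8 = 4.37 mm
Layer 91–30 kPa: Δp = 610 hPa = 61000 Pa, q̄ = 0.000872 kg/kg → 0.000872 × 61000 / 9.8 = 5.43 mm
PW = 4.37 + 5.43 = 9.80 ≈ 9.8 mm.

PW ≈ 9.8 mm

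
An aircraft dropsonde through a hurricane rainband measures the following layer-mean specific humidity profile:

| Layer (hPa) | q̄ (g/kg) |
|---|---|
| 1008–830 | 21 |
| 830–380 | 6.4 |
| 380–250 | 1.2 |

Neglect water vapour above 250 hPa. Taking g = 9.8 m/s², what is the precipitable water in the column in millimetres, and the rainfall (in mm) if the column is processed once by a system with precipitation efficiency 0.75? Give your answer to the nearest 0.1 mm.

PW ≈ 69.1 mm; rainfall ≈ 51.8 mm

Precipitable water is the column-integrated vapour mass per unit area: PW = (1/g) Σ q̄ Δp, with q in kg/kg and Δp in Pa (1 kg/m² of water = 1 mm).
Layer 1008–830 hPa: Δp = 178 hPa = 17800 Pa, q̄ = 0.021 kg/kg → 0.021 × 17800 / 9.8 = 38.14 mm
Layer 830–380 hPa: Δp = 450 hPa = 45000 Pa, q̄ = 0.0064 kg/kg → 0.0064 × 45000 / 9.8 = 29.39 mm
Layer 380–250 hPa: Δp = 130 hPa = 13000 Pa, q̄ = 0.0012 kg/kg → 0.0012 × 13000 / 9.8 = 1.59 mm
PW = 38.14 + 29.39 + 1.59 = 69.12 ≈ 69.1 mm.
Rainfall = ε × PW = 0.75 × 69.1 = 51.8 mm.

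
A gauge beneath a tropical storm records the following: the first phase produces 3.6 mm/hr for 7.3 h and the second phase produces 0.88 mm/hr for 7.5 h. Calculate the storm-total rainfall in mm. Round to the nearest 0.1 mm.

Total = Σ Rᵢ Δtᵢ = 3.6 × 7.3 + 0.88 × 7.5
      = 26.28 + 6.6 = 32.9 mm.

total ≈ 32.9 mm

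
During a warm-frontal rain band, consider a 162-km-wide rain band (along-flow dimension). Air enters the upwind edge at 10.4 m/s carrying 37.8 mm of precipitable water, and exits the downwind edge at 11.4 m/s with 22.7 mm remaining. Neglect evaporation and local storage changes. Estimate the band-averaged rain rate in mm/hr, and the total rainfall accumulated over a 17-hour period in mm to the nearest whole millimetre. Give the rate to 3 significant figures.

R ≈ 2.99 mm/hr; total ≈ 51 mm

Column moisture flux per unit crosswind length is F = V × PW.
Inflow: F_in = 10.4 × 37.8 = 393.12 mm·m/s
Outflow: F_out = 11.4 × 22.7 = 258.78 mm·m/s
Steady-state rate R = (F_in − F_out)/L = (393.12 − 258.78) / 162000 m = 8.293e-04 mm/s.
R = 8.293e-04 × 3600 = 2.99 mm/hr.
Over 17 h: total = 2.99 × 17 = 50.83 ≈ 51 mm.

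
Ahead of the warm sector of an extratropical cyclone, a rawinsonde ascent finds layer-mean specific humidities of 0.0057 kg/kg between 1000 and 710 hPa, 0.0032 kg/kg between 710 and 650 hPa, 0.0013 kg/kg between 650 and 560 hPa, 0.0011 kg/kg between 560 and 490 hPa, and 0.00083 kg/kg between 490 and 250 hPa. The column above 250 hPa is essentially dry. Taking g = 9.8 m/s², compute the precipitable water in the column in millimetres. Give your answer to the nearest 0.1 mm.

PW ≈ 22.8 mm

Precipitable water is the column-integrated vapour mass per unit area: PW = (1/g) Σ q̄ Δp, with q in kg/kg and Δp in Pa (1 kg/m² of water = 1 mm).
Layer 1000–710 hPa: Δp = 290 hPa = 29000 Pa, q̄ = 0.0057 kg/kg → 0.0057 × 29000 / 9.8 = 16.87 mm
Layer 710–650 hPa: Δp = 60 hPa = 6000 Pa, q̄ = 0.0032 kg/kg → 0.0032 × 6000 / 9.8 = 1.96 mm
Layer 650–560 hPa: Δp = 90 hPa = 9000 Pa, q̄ = 0.0013 kg/kg → 0.0013 × 9000 / 9.8 = 1.19 mm
Layer 560–490 hPa: Δp = 70 hPa = 7000 Pa, q̄ = 0.0011 kg/kg → 0.0011 × 7000 / 9.8 = 0.79 mm
Layer 490–250 hPa: Δp = 240 hPa = 24000 Pa, q̄ = 0.00083 kg/kg → 0.00083 × 24000 / 9.8 = 2.03 mm
PW = 16.87 + 1.96 + 1.19 + 0.79 + 2.03 = 22.84 ≈ 22.8 mm.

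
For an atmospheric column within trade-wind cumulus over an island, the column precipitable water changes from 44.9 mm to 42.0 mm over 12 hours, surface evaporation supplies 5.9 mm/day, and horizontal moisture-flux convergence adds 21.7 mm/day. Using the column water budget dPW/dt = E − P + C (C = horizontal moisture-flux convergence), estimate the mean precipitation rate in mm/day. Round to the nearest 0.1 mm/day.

P ≈ 33.4 mm/day

dPW/dt = (42.0 − 44.9) mm / (12/24 day) = -5.800 mm/day.
P = E + C − dPW/dt = 5.9 + (21.7) − (-5.800) = 33.4 mm/day.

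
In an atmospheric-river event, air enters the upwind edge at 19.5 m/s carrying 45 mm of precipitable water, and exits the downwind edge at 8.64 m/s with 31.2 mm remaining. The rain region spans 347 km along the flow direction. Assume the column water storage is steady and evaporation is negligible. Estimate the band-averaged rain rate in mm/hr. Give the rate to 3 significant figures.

R ≈ 6.31 mm/hr

Column moisture flux per unit crosswind length is F = V × PW.
Inflow: F_in = 19.5 × 45 = 877.5 mm·m/s
Outflow: F_out = 8.64 × 31.2 = 269.568 mm·m/s
Steady-state rate R = (F_in − F_out)/L = (877.5 − 269.568) / 347000 m = 1.752e-03 mm/s.
R = 1.752e-03 × 3600 = 6.31 mm/hr.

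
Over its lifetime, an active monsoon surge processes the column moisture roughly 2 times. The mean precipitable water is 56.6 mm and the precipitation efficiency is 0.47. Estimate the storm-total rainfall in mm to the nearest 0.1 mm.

rainfall ≈ 53.2 mm

Each cycle deposits ε × PW = 0.47 × 56.6 = 26.602 mm.
Over 2 cycles: 2 × 26.602 = 53.2 mm.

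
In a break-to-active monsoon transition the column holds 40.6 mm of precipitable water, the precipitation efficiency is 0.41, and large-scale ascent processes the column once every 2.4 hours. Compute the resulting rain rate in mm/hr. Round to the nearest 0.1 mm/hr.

R ≈ 6.9 mm/hr

Each overturning extracts ε × PW = 0.41 × 40.6 = 16.646 mm.
Rate = ε·PW / τ = 16.646 / 2.4 h = 6.9 mm/hr.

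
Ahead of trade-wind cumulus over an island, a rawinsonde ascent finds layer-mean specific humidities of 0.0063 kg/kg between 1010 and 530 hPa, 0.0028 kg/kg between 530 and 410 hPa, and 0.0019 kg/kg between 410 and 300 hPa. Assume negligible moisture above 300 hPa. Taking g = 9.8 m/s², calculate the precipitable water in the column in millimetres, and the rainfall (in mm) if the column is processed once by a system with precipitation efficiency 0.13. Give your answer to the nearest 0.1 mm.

PW ≈ 36.4 mm; rainfall ≈ 4.7 mm

Precipitable water is the column-integrated vapour mass per unit area: PW = (1/g) Σ q̄ Δp, with q in kg/kg and Δp in Pa (1 kg/m² of water = 1 mm).
Layer 1010–530 hPa: Δp = 480 hPa = 48000 Pa, q̄ = 0.0063 kg/kg → 0.0063 × 48000 / 9.8 = 30.86 mm
Layer 530–410 hPa: Δp = 120 hPa = 12000 Pa, q̄ = 0.0028 kg/kg → 0.0028 × 12000 / 9.8 = 3.43 mm
Layer 410–300 hPa: Δp = 110 hPa = 11000 Pa, q̄ = 0.0019 kg/kg → 0.0019 × 11000 / 9.8 = 2.13 mm
PW = 30.86 + 3.43 + 2.13 = 36.42 ≈ 36.4 mm.
Rainfall = ε × PW = 0.13 × 36.4 = 4.7 mm.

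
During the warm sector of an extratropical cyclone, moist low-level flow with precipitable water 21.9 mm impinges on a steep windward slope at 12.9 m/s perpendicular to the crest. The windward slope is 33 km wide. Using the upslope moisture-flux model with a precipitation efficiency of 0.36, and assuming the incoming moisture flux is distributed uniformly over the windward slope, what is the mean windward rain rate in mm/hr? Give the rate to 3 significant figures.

R ≈ 11.1 mm/hr

Incoming column moisture flux per unit ridge length: F = V × PW = 12.9 × 21.9 = 282.51 mm·m/s.
Spread over the 33 km slope with efficiency ε = 0.36: R = ε·F/W = 0.36 × 282.51 / 33000 m = 3.082e-03 mm/s.
R = 3.082e-03 × 3600 = 11.1 mm/hr.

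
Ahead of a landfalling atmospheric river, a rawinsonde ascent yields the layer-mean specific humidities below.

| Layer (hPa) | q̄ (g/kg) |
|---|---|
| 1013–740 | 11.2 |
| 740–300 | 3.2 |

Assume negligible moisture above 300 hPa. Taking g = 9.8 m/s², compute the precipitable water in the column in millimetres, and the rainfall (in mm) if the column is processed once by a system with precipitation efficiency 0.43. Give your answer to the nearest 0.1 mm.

Precipitable water is the column-integrated vapour mass per unit area: PW = (1/g) Σ q̄ Δp, with q in kg/kg and Δp in Pa (1 kg/m² of water = 1 mm).
Layer 1013–740 hPa: Δp = 273 hPa = 27300 Pa, q̄ = 0.0112 kg/kg → 0.0112 × 27300 / 9.8 = 31.20 mm
Layer 740–300 hPa: Δp = 440 hPa = 44000 Pa, q̄ = 0.0032 kg/kg → 0.0032 × 44000 / 9.8 = 14.37 mm
PW = 31.20 + 14.37 = 45.57 ≈ 45.6 mm.
Rainfall = ε × PW = 0.43 × 45.6 = 19.6 mm.

PW ≈ 45.6 mm; rainfall ≈ 19.6 mm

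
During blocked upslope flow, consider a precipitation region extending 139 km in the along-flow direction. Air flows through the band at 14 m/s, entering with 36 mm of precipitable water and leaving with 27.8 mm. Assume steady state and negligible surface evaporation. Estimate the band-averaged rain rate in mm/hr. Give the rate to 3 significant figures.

R ≈ 2.97 mm/hr

Column moisture flux per unit crosswind length is F = V × PW.
Inflow: F_in = 14 × 36 = 504 mm·m/s
Outflow: F_out = 14 × 27.8 = 389.2 mm·m/s
Steady-state rate R = (F_in − F_out)/L = (504 − 389.2) / 139000 m = 8.259e-04 mm/s.
R = 8.259e-04 × 3600 = 2.97 mm/hr.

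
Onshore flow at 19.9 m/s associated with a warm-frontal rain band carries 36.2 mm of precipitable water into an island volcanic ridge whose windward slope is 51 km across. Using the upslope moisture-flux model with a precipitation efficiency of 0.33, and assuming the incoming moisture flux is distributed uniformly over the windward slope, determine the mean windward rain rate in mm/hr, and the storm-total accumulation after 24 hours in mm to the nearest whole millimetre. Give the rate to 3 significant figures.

Incoming column moisture flux per unit ridge length: F = V × PW = 19.9 × 36.2 = 720.38 mm·m/s.
Spread over the 51 km slope with efficiency ε = 0.33: R = ε·F/W = 0.33 × 720.38 / 51000 m = 4.661e-03 mm/s.
R = 4.661e-03 × 3600 = 16.8 mm/hr.
Over 24 h: total = 16.8 × 24 = 403.2 ≈ 403 mm.

R ≈ 16.8 mm/hr; total ≈ 403 mm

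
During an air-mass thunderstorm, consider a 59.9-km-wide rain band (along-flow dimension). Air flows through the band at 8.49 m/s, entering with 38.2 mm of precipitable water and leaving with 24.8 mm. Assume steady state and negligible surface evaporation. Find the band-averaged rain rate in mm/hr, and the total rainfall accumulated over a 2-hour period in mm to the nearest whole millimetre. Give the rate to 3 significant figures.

Column moisture flux per unit crosswind length is F = V × PW.
Inflow: F_in = 8.49 × 38.2 = 324.318 mm·m/s
Outflow: F_out = 8.49 × 24.8 = 210.552 mm·m/s
Steady-state rate R = (F_in − F_out)/L = (324.318 − 210.552) / 59900 m = 1.899e-03 mm/s.
R = 1.899e-03 × 3600 = 6.84 mm/hr.
Over 2 h: total = 6.84 × 2 = 13.68 ≈ 14 mm.

R ≈ 6.84 mm/hr; total ≈ 14 mm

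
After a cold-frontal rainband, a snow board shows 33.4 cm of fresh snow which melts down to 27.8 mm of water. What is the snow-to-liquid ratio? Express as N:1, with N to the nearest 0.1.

Ratio = snow depth / SWE = 334 mm / 27.8 mm = 12.0, i.e. 12.0:1.

ratio ≈ 12.0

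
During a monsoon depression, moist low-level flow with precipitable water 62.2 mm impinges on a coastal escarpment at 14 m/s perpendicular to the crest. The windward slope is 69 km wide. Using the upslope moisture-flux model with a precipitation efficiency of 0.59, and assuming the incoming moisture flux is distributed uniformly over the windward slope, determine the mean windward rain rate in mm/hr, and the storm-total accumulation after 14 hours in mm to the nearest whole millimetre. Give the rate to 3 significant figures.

R ≈ 26.8 mm/hr; total ≈ 375 mm

Incoming column moisture flux per unit ridge length: F = V × PW = 14 × 62.2 = 870.8 mm·m/s.
Spread over the 69 km slope with efficiency ε = 0.59: R = ε·F/W = 0.59 × 870.8 / 69000 m = 7.446e-03 mm/s.
R = 7.446e-03 × 3600 = 26.8 mm/hr.
Over 14 h: total = 26.8 × 14 = 375.2 ≈ 375 mm.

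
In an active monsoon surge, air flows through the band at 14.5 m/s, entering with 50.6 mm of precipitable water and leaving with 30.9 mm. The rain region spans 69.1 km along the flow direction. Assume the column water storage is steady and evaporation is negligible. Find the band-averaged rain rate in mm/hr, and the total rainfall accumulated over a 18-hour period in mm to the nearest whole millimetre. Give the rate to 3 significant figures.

R ≈ 14.9 mm/hr; total ≈ 268 mm

Column moisture flux per unit crosswind length is F = V × PW.
Inflow: F_in = 14.5 × 50.6 = 733.7 mm·m/s
Outflow: F_out = 14.5 × 30.9 = 448.05 mm·m/s
Steady-state rate R = (F_in − F_out)/L = (733.7 − 448.05) / 69100 m = 4.134e-03 mm/s.
R = 4.134e-03 × 3600 = 14.9 mm/hr.
Over 18 h: total = 14.9 × 18 = 268.2 ≈ 268 mm.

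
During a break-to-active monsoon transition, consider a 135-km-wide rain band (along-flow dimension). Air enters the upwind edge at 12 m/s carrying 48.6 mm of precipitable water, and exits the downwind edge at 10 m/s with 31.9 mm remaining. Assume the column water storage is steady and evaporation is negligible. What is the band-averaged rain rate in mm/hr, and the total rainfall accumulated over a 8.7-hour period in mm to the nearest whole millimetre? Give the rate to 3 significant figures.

R ≈ 7.05 mm/hr; total ≈ 61 mm

Column moisture flux per unit crosswind length is F = V × PW.
Inflow: F_in = 12 × 48.6 = 583.2 mm·m/s
Outflow: F_out = 10 × 31.9 = 319 mm·m/s
Steady-state rate R = (F_in − F_out)/L = (583.2 − 319) / 135000 m = 1.957e-03 mm/s.
R = 1.957e-03 × 3600 = 7.05 mm/hr.
Over 8.7 h: total = 7.05 × 8.7 = 61.335 ≈ 61 mm.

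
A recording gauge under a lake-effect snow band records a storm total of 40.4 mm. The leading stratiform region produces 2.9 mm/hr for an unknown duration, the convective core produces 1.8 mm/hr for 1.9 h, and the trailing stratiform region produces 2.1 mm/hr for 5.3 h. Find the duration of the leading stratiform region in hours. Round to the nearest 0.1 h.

Known phases: 1.8 × 1.9 + 2.1 × 5.3 = 3.42 + 11.13 = 14.55 mm.
Remaining depth = 40.4 − 14.55 = 25.85 mm.
Duration = 25.85 / 2.9 = 8.9 h.

duration ≈ 8.9 h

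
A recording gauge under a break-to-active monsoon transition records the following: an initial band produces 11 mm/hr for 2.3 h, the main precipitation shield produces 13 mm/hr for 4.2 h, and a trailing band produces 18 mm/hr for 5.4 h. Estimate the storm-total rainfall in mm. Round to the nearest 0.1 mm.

total ≈ 177.1 mm

Total = Σ Rᵢ Δtᵢ = 11 × 2.3 + 13 × 4.2 + 18 × 5.4
      = 25.3 + 54.6 + 97.2 = 177.1 mm.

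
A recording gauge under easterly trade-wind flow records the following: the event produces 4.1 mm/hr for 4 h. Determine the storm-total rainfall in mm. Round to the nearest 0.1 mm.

total ≈ 16.4 mm

Total = Σ Rᵢ Δtᵢ = 4.1 × 4
      = 16.4 = 16.4 mm.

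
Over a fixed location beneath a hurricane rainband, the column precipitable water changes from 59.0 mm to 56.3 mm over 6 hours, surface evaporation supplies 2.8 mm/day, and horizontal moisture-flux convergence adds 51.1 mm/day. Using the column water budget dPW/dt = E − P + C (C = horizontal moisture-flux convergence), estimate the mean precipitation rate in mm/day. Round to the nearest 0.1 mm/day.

dPW/dt = (56.3 − 59.0) mm / (6/24 day) = -10.800 mm/day.
P = E + C − dPW/dt = 2.8 + (51.1) − (-10.800) = 64.7 mm/day.

P ≈ 64.7 mm/day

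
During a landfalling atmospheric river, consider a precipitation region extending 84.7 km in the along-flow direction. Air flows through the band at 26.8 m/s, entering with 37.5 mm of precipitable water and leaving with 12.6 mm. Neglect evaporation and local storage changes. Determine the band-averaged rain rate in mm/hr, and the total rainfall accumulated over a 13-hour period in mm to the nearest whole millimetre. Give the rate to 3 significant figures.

Column moisture flux per unit crosswind length is F = V × PW.
Inflow: F_in = 26.8 × 37.5 = 1005 mm·m/s
Outflow: F_out = 26.8 × 12.6 = 337.68 mm·m/s
Steady-state rate R = (F_in − F_out)/L = (1005 − 337.68) / 84700 m = 7.879e-03 mm/s.
R = 7.879e-03 × 3600 = 28.4 mm/hr.
Over 13 h: total = 28.4 × 13 = 369.2 ≈ 369 mm.

R ≈ 28.4 mm/hr; total ≈ 369 mm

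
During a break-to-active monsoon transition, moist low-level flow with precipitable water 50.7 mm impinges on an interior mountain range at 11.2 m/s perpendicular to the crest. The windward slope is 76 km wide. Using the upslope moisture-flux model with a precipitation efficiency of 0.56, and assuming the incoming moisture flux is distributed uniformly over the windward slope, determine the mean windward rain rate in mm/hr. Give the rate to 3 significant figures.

Incoming column moisture flux per unit ridge length: F = V × PW = 11.2 × 50.7 = 567.84 mm·m/s.
Spread over the 76 km slope with efficiency ε = 0.56: R = ε·F/W = 0.56 × 567.84 / 76000 m = 4.184e-03 mm/s.
R = 4.184e-03 × 3600 = 15.1 mm/hr.

R ≈ 15.1 mm/hr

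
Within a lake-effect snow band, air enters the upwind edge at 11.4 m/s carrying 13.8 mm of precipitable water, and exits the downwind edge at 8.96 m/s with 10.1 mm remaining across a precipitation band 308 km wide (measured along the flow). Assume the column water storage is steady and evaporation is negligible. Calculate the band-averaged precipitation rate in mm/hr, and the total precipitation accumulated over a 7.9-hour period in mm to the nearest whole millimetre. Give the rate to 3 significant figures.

R ≈ 0.781 mm/hr; total ≈ 6 mm

Column moisture flux per unit crosswind length is F = V × PW.
Inflow: F_in = 11.4 × 13.8 = 157.32 mm·m/s
Outflow: F_out = 8.96 × 10.1 = 90.496 mm·m/s
Steady-state rate R = (F_in − F_out)/L = (157.32 − 90.496) / 308000 m = 2.170e-04 mm/s.
R = 2.170e-04 × 3600 = 0.781 mm/hr.
Over 7.9 h: total = 0.781 × 7.9 = 6.1699 ≈ 6 mm.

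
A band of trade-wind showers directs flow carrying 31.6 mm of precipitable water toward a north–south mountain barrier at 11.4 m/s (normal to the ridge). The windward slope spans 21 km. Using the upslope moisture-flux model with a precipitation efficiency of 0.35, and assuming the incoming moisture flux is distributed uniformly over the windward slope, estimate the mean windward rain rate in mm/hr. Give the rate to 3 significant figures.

R ≈ 21.6 mm/hr

Incoming column moisture flux per unit ridge length: F = V × PW = 11.4 × 31.6 = 360.24 mm·m/s.
Spread over the 21 km slope with efficiency ε = 0.35: R = ε·F/W = 0.35 × 360.24 / 21000 m = 6.004e-03 mm/s.
R = 6.004e-03 × 3600 = 21.6 mm/hr.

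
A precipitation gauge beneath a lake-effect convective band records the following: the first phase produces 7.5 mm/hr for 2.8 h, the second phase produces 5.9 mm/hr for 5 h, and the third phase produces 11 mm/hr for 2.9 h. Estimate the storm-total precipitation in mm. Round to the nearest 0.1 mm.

total ≈ 82.4 mm

Total = Σ Rᵢ Δtᵢ = 7.5 × 2.8 + 5.9 × 5 + 11 × 2.9
      = 21 + 29.5 + 31.9 = 82.4 mm.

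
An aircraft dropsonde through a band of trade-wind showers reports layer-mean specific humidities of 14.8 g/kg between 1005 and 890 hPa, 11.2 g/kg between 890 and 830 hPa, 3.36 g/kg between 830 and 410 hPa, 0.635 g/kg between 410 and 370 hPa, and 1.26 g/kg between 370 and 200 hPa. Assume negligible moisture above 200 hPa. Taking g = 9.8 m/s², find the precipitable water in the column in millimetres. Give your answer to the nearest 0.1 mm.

Precipitable water is the column-integrated vapour mass per unit area: PW = (1/g) Σ q̄ Δp, with q in kg/kg and Δp in Pa (1 kg/m² of water = 1 mm).
Layer 1005–890 hPa: Δp = 115 hPa = 11500 Pa, q̄ = 0.0148 kg/kg → 0.0148 × 11500 / 9.8 = 17.37 mm
Layer 890–830 hPa: Δp = 60 hPa = 6000 Pa, q̄ = 0.0112 kg/kg → 0.0112 × 6000 / 9.8 = 6.86 mm
Layer 830–410 hPa: Δp = 420 hPa = 42000 Pa, q̄ = 0.00336 kg/kg → 0.00336 × 42000 / 9.8 = 14.40 mm
Layer 410–370 hPa: Δp = 40 hPa = 4000 Pa, q̄ = 0.000635 kg/kg → 0.000635 × 4000 / 9.8 = 0.26 mm
Layer 370–200 hPa: Δp = 170 hPa = 17000 Pa, q̄ = 0.00126 kg/kg → 0.00126 × 17000 / 9.8 = 2.19 mm
PW = 17.37 + 6.86 + 14.40 + 0.26 + 2.19 = 41.08 ≈ 41.1 mm.

PW ≈ 41.1 mm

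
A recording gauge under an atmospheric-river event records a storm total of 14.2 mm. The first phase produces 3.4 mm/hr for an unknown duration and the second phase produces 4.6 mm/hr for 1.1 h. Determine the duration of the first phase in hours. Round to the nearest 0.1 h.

Known phases: 4.6 × 1.1 = 5.06 mm.
Remaining depth = 14.2 − 5.06 = 9.14 mm.
Duration = 9.14 / 3.4 = 2.7 h.

duration ≈ 2.7 h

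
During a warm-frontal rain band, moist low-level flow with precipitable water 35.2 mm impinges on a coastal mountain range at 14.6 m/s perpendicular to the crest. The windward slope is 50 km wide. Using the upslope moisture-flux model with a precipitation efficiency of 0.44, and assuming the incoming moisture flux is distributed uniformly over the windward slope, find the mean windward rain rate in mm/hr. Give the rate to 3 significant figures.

Incoming column moisture flux per unit ridge length: F = V × PW = 14.6 × 35.2 = 513.92 mm·m/s.
Spread over the 50 km slope with efficiency ε = 0.44: R = ε·F/W = 0.44 × 513.92 / 50000 m = 4.522e-03 mm/s.
R = 4.522e-03 × 3600 = 16.3 mm/hr.

R ≈ 16.3 mm/hr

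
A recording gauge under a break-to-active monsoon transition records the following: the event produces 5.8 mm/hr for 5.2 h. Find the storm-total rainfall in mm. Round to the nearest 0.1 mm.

Total = Σ Rᵢ Δtᵢ = 5.8 × 5.2
      = 30.16 = 30.2 mm.

total ≈ 30.2 mm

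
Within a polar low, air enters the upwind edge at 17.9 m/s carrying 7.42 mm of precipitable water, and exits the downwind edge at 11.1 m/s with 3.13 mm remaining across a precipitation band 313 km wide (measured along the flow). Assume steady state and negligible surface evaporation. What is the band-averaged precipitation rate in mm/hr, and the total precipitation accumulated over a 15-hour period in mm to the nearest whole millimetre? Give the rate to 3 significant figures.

R ≈ 1.13 mm/hr; total ≈ 17 mm

Column moisture flux per unit crosswind length is F = V × PW.
Inflow: F_in = 17.9 × 7.42 = 132.818 mm·m/s
Outflow: F_out = 11.1 × 3.13 = 34.743 mm·m/s
Steady-state rate R = (F_in − F_out)/L = (132.818 − 34.743) / 313000 m = 3.133e-04 mm/s.
R = 3.133e-04 × 3600 = 1.13 mm/hr.
Over 15 h: total = 1.13 × 15 = 16.95 ≈ 17 mm.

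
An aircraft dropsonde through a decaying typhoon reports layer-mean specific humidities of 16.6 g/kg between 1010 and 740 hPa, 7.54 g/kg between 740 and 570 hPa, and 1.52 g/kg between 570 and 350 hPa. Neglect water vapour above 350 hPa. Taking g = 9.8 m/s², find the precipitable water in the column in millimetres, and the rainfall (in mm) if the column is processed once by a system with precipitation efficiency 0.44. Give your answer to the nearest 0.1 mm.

PW ≈ 62.2 mm; rainfall ≈ 27.4 mm

Precipitable water is the column-integrated vapour mass per unit area: PW = (1/g) Σ q̄ Δp, with q in kg/kg and Δp in Pa (1 kg/m² of water = 1 mm).
Layer 1010–740 hPa: Δp = 270 hPa = 27000 Pa, q̄ = 0.0166 kg/kg → 0.0166 × 27000 / 9.8 = 45.73 mm
Layer 740–570 hPa: Δp = 170 hPa = 17000 Pa, q̄ = 0.00754 kg/kg → 0.00754 × 17000 / 9.8 = 13.08 mm
Layer 570–350 hPa: Δp = 220 hPa = 22000 Pa, q̄ = 0.00152 kg/kg → 0.00152 × 22000 / 9.8 = 3.41 mm
PW = 45.73 + 13.08 + 3.41 = 62.22 ≈ 62.2 mm.
Rainfall = ε × PW = 0.44 × 62.2 = 27.4 mm.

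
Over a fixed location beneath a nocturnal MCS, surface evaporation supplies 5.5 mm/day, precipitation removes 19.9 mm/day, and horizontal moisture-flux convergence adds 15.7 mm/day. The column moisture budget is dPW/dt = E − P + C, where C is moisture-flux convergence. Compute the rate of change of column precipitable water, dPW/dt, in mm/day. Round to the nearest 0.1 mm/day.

dPW/dt ≈ 1.3 mm/day

dPW/dt = E − P + C = 5.5 − 19.9 + (15.7) = 1.3 mm/day.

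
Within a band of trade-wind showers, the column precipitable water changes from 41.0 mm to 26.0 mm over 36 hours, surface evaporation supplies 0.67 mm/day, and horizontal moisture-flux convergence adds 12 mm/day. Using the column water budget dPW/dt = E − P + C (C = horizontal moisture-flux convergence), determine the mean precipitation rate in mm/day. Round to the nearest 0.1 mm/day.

P ≈ 22.7 mm/day

dPW/dt = (26.0 − 41.0) mm / (36/24 day) = -10.000 mm/day.
P = E + C − dPW/dt = 0.67 + (12) − (-10.000) = 22.7 mm/day.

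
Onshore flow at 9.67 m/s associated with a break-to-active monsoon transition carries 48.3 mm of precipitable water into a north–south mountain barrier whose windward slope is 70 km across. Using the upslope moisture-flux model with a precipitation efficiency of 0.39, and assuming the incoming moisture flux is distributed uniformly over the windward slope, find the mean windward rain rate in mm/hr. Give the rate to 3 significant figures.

R ≈ 9.37 mm/hr

Incoming column moisture flux per unit ridge length: F = V × PW = 9.67 × 48.3 = 467.061 mm·m/s.
Spread over the 70 km slope with efficiency ε = 0.39: R = ε·F/W = 0.39 × 467.061 / 70000 m = 2.602e-03 mm/s.
R = 2.602e-03 × 3600 = 9.37 mm/hr.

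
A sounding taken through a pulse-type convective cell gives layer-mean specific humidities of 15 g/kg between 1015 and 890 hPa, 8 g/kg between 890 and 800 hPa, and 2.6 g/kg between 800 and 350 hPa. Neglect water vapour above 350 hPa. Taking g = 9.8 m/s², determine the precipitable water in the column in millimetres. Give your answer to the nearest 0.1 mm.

Precipitable water is the column-integrated vapour mass per unit area: PW = (1/g) Σ q̄ Δp, with q in kg/kg and Δp in Pa (1 kg/m² of water = 1 mm).
Layer 1015–890 hPa: Δp = 125 hPa = 12500 Pa, q̄ = 0.015 kg/kg → 0.015 × 12500 / 9.8 = 19.13 mm
Layer 890–800 hPa: Δp = 90 hPa = 9000 Pa, q̄ = 0.008 kg/kg → 0.008 × 9000 / 9.8 = 7.35 mm
Layer 800–350 hPa: Δp = 450 hPa = 45000 Pa, q̄ = 0.0026 kg/kg → 0.0026 × 45000 / 9.8 = 11.94 mm
PW = 19.13 + 7.35 + 11.94 = 38.42 ≈ 38.4 mm.

PW ≈ 38.4 mm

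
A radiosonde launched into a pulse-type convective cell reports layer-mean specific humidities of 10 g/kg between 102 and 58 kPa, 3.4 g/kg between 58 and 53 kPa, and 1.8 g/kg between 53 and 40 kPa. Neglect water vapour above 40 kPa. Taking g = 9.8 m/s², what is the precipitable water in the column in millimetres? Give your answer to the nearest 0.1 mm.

PW ≈ 49.0 mm

Precipitable water is the column-integrated vapour mass per unit area: PW = (1/g) Σ q̄ Δp, with q in kg/kg and Δp in Pa (1 kg/m² of water = 1 mm).
Layer 102–58 kPa: Δp = 440 hPa = 44000 Pa, q̄ = 0.01 kg/kg → 0.01 × 44000 / 9.8 = 44.90 mm
Layer 58–53 kPa: Δp = 50 hPa = 5000 Pa, q̄ = 0.0034 kg/kg → 0.0034 × 5000 / 9.8 = 1.73 mm
Layer 53–40 kPa: Δp = 130 hPa = 13000 Pa, q̄ = 0.0018 kg/kg → 0.0018 × 13000 / 9.8 = 2.39 mm
PW = 44.90 + 1.73 + 2.39 = 49.02 ≈ 49.0 mm.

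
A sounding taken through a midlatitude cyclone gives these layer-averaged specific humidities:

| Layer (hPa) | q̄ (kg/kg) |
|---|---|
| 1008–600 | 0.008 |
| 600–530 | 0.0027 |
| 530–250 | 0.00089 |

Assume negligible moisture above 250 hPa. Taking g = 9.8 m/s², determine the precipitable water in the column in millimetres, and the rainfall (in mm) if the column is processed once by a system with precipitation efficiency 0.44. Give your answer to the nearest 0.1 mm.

PW ≈ 37.8 mm; rainfall ≈ 16.6 mm

Precipitable water is the column-integrated vapour mass per unit area: PW = (1/g) Σ q̄ Δp, with q in kg/kg and Δp in Pa (1 kg/m² of water = 1 mm).
Layer 1008–600 hPa: Δp = 408 hPa = 40800 Pa, q̄ = 0.008 kg/kg → 0.008 × 40800 / 9.8 = 33.31 mm
Layer 600–530 hPa: Δp = 70 hPa = 7000 Pa, q̄ = 0.0027 kg/kg → 0.0027 × 7000 / 9.8 = 1.93 mm
Layer 530–250 hPa: Δp = 280 hPa = 28000 Pa, q̄ = 0.00089 kg/kg → 0.00089 × 28000 / 9.8 = 2.54 mm
PW = 33.31 + 1.93 + 2.54 = 37.78 ≈ 37.8 mm.
Rainfall = ε × PW = 0.44 × 37.8 = 16.6 mm.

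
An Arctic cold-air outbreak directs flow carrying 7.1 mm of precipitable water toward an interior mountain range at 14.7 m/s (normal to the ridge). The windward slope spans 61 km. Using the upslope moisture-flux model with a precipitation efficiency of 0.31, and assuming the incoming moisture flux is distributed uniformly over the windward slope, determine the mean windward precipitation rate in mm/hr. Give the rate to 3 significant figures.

Incoming column moisture flux per unit ridge length: F = V × PW = 14.7 × 7.1 = 104.37 mm·m/s.
Spread over the 61 km slope with efficiency ε = 0.31: R = ε·F/W = 0.31 × 104.37 / 61000 m = 5.304e-04 mm/s.
R = 5.304e-04 × 3600 = 1.91 mm/hr.

R ≈ 1.91 mm/hr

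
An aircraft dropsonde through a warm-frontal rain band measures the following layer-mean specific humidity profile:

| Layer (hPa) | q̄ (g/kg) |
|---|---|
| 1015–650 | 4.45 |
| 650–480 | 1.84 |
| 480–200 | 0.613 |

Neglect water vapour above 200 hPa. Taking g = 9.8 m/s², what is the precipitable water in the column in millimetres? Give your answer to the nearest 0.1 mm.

Precipitable water is the column-integrated vapour mass per unit area: PW = (1/g) Σ q̄ Δp, with q in kg/kg and Δp in Pa (1 kg/m² of water = 1 mm).
Layer 1015–650 hPa: Δp = 365 hPa = 36500 Pa, q̄ = 0.00445 kg/kg → 0.00445 × 36500 / 9.8 = 16.57 mm
Layer 650–480 hPa: Δp = 170 hPa = 17000 Pa, q̄ = 0.00184 kg/kg → 0.00184 × 17000 / 9.8 = 3.19 mm
Layer 480–200 hPa: Δp = 280 hPa = 28000 Pa, q̄ = 0.000613 kg/kg → 0.000613 × 28000 / 9.8 = 1.75 mm
PW = 16.57 + 3.19 + 1.75 = 21.51 ≈ 21.5 mm.

PW ≈ 21.5 mm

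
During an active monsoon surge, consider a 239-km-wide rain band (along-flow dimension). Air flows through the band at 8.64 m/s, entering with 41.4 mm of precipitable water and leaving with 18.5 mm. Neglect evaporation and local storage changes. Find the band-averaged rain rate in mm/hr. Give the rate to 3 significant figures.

R ≈ 2.98 mm/hr

Column moisture flux per unit crosswind length is F = V × PW.
Inflow: F_in = 8.64 × 41.4 = 357.696 mm·m/s
Outflow: F_out = 8.64 × 18.5 = 159.84 mm·m/s
Steady-state rate R = (F_in − F_out)/L = (357.696 − 159.84) / 239000 m = 8.278e-04 mm/s.
R = 8.278e-04 × 3600 = 2.98 mm/hr.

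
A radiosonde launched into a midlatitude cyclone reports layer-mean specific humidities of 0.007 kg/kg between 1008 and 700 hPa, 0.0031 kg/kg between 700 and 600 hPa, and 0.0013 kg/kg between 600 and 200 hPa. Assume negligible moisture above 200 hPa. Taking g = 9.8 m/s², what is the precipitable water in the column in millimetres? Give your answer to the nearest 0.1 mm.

Precipitable water is the column-integrated vapour mass per unit area: PW = (1/g) Σ q̄ Δp, with q in kg/kg and Δp in Pa (1 kg/m² of water = 1 mm).
Layer 1008–700 hPa: Δp = 308 hPa = 30800 Pa, q̄ = 0.007 kg/kg → 0.007 × 30800 / 9.8 = 22.00 mm
Layer 700–600 hPa: Δp = 100 hPa = 10000 Pa, q̄ = 0.0031 kg/kg → 0.0031 × 10000 / 9.8 = 3.16 mm
Layer 600–200 hPa: Δp = 400 hPa = 40000 Pa, q̄ = 0.0013 kg/kg → 0.0013 × 40000 / 9.8 = 5.31 mm
PW = 22.00 + 3.16 + 5.31 = 30.47 ≈ 30.5 mm.

PW ≈ 30.5 mm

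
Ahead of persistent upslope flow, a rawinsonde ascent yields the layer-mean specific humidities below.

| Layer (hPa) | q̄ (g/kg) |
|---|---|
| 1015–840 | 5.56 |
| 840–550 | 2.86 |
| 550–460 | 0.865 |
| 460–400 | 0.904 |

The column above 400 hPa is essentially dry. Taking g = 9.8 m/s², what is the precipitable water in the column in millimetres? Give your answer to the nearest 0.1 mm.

Precipitable water is the column-integrated vapour mass per unit area: PW = (1/g) Σ q̄ Δp, with q in kg/kg and Δp in Pa (1 kg/m² of water = 1 mm).
Layer 1015–840 hPa: Δp = 175 hPa = 17500 Pa, q̄ = 0.00556 kg/kg → 0.00556 × 17500 / 9.8 = 9.93 mm
Layer 840–550 hPa: Δp = 290 hPa = 29000 Pa, q̄ = 0.00286 kg/kg → 0.00286 × 29000 / 9.8 = 8.46 mm
Layer 550–460 hPa: Δp = 90 hPa = 9000 Pa, q̄ = 0.000865 kg/kg → 0.000865 × 9000 / 9.8 = 0.79 mm
Layer 460–400 hPa: Δp = 60 hPa = 6000 Pa, q̄ = 0.000904 kg/kg → 0.000904 × 6000 / 9.8 = 0.55 mm
PW = 9.93 + 8.46 + 0.79 + 0.55 = 19.73 ≈ 19.7 mm.

PW ≈ 19.7 mm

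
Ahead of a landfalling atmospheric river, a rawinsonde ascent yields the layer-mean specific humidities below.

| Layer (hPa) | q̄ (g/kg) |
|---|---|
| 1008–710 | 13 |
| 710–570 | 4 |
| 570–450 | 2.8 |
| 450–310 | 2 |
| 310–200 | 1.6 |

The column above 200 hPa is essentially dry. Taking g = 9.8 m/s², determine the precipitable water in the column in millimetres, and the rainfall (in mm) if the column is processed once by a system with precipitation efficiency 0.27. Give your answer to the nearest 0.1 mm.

Precipitable water is the column-integrated vapour mass per unit area: PW = (1/g) Σ q̄ Δp, with q in kg/kg and Δp in Pa (1 kg/m² of water = 1 mm).
Layer 1008–710 hPa: Δp = 298 hPa = 29800 Pa, q̄ = 0.013 kg/kg → 0.013 × 29800 / 9.8 = 39.53 mm
Layer 710–570 hPa: Δp = 140 hPa = 14000 Pa, q̄ = 0.004 kg/kg → 0.004 × 14000 / 9.8 = 5.71 mm
Layer 570–450 hPa: Δp = 120 hPa = 12000 Pa, q̄ = 0.0028 kg/kg → 0.0028 × 12000 / 9.8 = 3.43 mm
Layer 450–310 hPa: Δp = 140 hPa = 14000 Pa, q̄ = 0.002 kg/kg → 0.002 × 14000 / 9.8 = 2.86 mm
Layer 310–200 hPa: Δp = 110 hPa = 11000 Pa, q̄ = 0.0016 kg/kg → 0.0016 × 11000 / 9.8 = 1.80 mm
PW = 39.53 + 5.71 + 3.43 + 2.86 + 1.80 = 53.33 ≈ 53.3 mm.
Rainfall = ε × PW = 0.27 × 53.3 = 14.4 mm.

PW ≈ 53.3 mm; rainfall ≈ 14.4 mm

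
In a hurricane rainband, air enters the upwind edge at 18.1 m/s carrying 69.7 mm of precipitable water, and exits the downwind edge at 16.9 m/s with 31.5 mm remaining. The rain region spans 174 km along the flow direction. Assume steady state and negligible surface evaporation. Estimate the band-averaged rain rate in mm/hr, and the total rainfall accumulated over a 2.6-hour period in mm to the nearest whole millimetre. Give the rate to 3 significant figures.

Column moisture flux per unit crosswind length is F = V × PW.
Inflow: F_in = 18.1 × 69.7 = 1261.57 mm·m/s
Outflow: F_out = 16.9 × 31.5 = 532.35 mm·m/s
Steady-state rate R = (F_in − F_out)/L = (1261.57 − 532.35) / 174000 m = 4.191e-03 mm/s.
R = 4.191e-03 × 3600 = 15.1 mm/hr.
Over 2.6 h: total = 15.1 × 2.6 = 39.26 ≈ 39 mm.

R ≈ 15.1 mm/hr; total ≈ 39 mm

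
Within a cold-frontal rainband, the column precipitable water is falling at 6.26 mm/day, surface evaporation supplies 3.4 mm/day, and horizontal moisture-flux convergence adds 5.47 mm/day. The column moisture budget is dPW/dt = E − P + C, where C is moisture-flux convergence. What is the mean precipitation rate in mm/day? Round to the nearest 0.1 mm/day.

P ≈ 15.1 mm/day

dPW/dt = -6.26 mm/day.
P = E + C − dPW/dt = 3.4 + (5.47) − (-6.26) = 15.1 mm/day.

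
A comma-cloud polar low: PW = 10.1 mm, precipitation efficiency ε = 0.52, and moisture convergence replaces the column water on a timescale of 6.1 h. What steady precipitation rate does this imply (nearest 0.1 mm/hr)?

R ≈ 0.9 mm/hr

Each overturning extracts ε × PW = 0.52 × 10.1 = 5.252 mm.
Rate = ε·PW / τ = 5.252 / 6.1 h = 0.9 mm/hr.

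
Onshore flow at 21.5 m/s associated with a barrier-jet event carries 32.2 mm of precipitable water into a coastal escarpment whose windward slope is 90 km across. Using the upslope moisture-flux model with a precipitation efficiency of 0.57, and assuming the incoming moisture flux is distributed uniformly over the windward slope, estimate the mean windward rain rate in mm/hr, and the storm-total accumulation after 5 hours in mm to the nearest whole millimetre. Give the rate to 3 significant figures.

Incoming column moisture flux per unit ridge length: F = V × PW = 21.5 × 32.2 = 692.3 mm·m/s.
Spread over the 90 km slope with efficiency ε = 0.57: R = ε·F/W = 0.57 × 692.3 / 90000 m = 4.385e-03 mm/s.
R = 4.385e-03 × 3600 = 15.8 mm/hr.
Over 5 h: total = 15.8 × 5 = 79 mm.

R ≈ 15.8 mm/hr; total ≈ 79 mm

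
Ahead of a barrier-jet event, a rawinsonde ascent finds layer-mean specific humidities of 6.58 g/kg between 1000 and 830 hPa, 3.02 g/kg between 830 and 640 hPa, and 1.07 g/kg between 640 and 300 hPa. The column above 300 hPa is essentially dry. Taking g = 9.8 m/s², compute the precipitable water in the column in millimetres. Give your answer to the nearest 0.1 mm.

PW ≈ 21.0 mm

Precipitable water is the column-integrated vapour mass per unit area: PW = (1/g) Σ q̄ Δp, with q in kg/kg and Δp in Pa (1 kg/m² of water = 1 mm).
Layer 1000–830 hPa: Δp = 170 hPa = 17000 Pa, q̄ = 0.00658 kg/kg → 0.00658 × 17000 / 9.8 = 11.41 mm
Layer 830–640 hPa: Δp = 190 hPa = 19000 Pa, q̄ = 0.00302 kg/kg → 0.00302 × 19000 / 9.8 = 5.86 mm
Layer 640–300 hPa: Δp = 340 hPa = 34000 Pa, q̄ = 0.00107 kg/kg → 0.00107 × 34000 / 9.8 = 3.71 mm
PW = 11.41 + 5.86 + 3.71 = 20.98 ≈ 21.0 mm.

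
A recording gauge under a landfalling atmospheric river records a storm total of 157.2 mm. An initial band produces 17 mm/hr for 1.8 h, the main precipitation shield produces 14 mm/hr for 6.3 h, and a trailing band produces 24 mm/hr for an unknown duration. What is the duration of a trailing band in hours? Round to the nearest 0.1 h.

duration ≈ 1.6 h

Known phases: 17 × 1.8 + 14 × 6.3 = 30.6 + 88.2 = 118.8 mm.
Remaining depth = 157.2 − 118.8 = 38.4 mm.
Duration = 38.4 / 24 = 1.6 h.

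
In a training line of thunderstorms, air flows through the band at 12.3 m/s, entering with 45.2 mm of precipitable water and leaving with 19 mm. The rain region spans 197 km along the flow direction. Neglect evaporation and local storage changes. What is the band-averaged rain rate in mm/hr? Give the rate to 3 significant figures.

R ≈ 5.89 mm/hr

Column moisture flux per unit crosswind length is F = V × PW.
Inflow: F_in = 12.3 × 45.2 = 555.96 mm·m/s
Outflow: F_out = 12.3 × 19 = 233.7 mm·m/s
Steady-state rate R = (F_in − F_out)/L = (555.96 − 233.7) / 197000 m = 1.636e-03 mm/s.
R = 1.636e-03 × 3600 = 5.89 mm/hr.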